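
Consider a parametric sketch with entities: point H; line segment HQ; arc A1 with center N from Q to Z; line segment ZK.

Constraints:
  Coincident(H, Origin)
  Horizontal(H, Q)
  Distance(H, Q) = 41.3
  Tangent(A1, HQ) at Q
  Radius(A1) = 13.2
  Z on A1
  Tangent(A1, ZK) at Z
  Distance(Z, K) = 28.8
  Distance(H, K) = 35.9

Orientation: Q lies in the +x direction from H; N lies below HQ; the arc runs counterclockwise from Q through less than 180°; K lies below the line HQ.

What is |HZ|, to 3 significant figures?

30.5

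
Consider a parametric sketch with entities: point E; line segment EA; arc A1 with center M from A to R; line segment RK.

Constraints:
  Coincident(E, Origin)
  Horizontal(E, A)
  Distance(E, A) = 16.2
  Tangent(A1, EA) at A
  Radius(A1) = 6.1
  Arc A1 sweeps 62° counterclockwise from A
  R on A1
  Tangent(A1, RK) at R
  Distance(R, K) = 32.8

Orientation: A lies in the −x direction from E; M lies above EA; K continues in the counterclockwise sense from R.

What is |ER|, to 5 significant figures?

11.288

A1 meets EA tangentially, so MA is at right angles to EA, so M = A + (0, 6.1) = (-16.200, 6.1000). On A1, A sits at bearing -90° from M; a 62° counterclockwise sweep puts R at bearing -28°, so R = M + 6.1·(cos -28°, sin -28°) = (-10.814, 3.2362). Then |ER| = |R − E| = 11.288.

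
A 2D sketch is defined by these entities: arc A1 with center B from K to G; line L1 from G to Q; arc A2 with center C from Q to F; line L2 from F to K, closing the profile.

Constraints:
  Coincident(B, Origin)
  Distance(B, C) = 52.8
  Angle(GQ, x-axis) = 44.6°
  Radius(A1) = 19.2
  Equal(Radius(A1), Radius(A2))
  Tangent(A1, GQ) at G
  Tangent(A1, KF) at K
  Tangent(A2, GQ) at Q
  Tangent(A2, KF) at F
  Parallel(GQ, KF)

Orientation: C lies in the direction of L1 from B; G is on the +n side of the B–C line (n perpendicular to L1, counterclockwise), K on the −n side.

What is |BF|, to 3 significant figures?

56.2

The slot axis is L1's direction at 44.6°, so u = (cos 44.6°, sin 44.6°) = (0.712, 0.702) and n = (−sin 44.6°, cos 44.6°) = (-0.702, 0.712). B is at the origin and C lies 52.8 along u from B, so C = 52.8·u = (37.6, 37.1). Tangency of A1 to both parallel lines with radius 19.2 puts G and K at B ± 19.2·n: G = (-13.5, 13.7), K = (13.5, -13.7). Equal radii place Q and F the same way about C: Q = C + 19.2·n = (24.1, 50.7), F = C − 19.2·n = (51.1, 23.4). Then |BF| = |F − B| = 56.2.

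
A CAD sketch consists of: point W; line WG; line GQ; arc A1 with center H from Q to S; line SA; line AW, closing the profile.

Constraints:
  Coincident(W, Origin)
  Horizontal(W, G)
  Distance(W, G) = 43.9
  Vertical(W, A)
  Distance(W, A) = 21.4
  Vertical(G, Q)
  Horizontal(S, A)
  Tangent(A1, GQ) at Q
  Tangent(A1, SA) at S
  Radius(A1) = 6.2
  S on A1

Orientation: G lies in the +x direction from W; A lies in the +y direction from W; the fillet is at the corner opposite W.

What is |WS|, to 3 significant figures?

43.4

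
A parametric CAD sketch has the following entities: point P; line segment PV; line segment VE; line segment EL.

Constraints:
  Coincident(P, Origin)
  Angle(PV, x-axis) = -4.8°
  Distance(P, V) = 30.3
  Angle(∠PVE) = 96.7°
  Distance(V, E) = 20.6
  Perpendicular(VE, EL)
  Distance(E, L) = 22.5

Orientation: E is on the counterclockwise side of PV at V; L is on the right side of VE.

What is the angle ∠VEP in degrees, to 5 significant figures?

51.270°

P is at the origin; PV runs at -4.8° with length 30.3, so V = 30.3·(cos -4.8°, sin -4.8°) = (30.194, -2.5354). ∠PVE = 96.7°, so VE runs at -4.8° + (180° − 96.7°) = 78.500° from the x-axis; with |VE| = 20.6, E = V + 20.6·(cos 78.500°, sin 78.500°) = (34.301, 17.651). Then cos ∠VEP = EV·EP / (|EV||EP|), giving 51.270°.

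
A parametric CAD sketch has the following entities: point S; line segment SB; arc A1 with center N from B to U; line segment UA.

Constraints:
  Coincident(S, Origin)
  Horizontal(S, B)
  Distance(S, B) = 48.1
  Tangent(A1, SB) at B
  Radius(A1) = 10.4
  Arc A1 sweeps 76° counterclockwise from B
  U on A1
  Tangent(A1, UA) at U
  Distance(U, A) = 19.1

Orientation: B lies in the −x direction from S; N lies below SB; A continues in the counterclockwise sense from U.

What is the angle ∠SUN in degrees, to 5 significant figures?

21.716°

S is at the origin; SB is horizontal with |SB| = 48.1 and B on the −x side, so B = (-48.100, 0.0000). A1 meets SB tangentially, so NB is at right angles to SB, so N = B + (0, -10.4) = (-48.100, -10.400). On A1, B sits at bearing 90° from N; a 76° counterclockwise sweep puts U at bearing 166°, so U = N + 10.4·(cos 166°, sin 166°) = (-58.191, -7.8840). Then cos ∠SUN = US·UN / (|US||UN|), giving 21.716°.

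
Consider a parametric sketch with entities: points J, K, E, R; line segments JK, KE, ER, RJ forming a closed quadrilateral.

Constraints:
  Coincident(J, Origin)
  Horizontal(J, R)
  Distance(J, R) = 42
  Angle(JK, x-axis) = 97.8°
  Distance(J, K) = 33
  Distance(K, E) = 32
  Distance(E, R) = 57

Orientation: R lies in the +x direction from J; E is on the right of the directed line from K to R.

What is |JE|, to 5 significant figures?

15.147

Checks: |KE| = 32.00 ✓; |ER| = 57.00 ✓.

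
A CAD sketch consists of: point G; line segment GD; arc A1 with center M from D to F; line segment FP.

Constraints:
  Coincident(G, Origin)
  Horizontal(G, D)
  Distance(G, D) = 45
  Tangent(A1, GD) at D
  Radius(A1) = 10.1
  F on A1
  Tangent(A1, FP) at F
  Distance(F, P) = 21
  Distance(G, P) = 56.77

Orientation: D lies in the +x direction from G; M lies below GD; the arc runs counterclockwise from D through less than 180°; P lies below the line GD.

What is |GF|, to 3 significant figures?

39.0

Checks: |MF| = 10.10 ✓; ∠(MF, FP) = 90.00° ✓; |FP| = 21.00 ✓; |GP| = 56.77 ✓.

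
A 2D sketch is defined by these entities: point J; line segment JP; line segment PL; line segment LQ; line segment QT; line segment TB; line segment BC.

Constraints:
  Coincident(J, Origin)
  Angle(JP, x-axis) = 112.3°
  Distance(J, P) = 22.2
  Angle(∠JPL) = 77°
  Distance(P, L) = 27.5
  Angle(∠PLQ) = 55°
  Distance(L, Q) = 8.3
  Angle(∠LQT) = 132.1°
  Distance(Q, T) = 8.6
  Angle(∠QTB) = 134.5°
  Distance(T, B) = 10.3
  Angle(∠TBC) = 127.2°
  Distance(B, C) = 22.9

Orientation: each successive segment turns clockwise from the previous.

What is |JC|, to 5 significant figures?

43.092

∠QTB = 134.5° gives TB at 150.90° from the x-axis; with |TB| = 10.3, B = (-2.1347, 20.086). ∠TBC = 127.2° gives BC at 98.100° from the x-axis; with |BC| = 22.9, C = (-5.3614, 42.757). Then |JC| = |C − J| = 43.092.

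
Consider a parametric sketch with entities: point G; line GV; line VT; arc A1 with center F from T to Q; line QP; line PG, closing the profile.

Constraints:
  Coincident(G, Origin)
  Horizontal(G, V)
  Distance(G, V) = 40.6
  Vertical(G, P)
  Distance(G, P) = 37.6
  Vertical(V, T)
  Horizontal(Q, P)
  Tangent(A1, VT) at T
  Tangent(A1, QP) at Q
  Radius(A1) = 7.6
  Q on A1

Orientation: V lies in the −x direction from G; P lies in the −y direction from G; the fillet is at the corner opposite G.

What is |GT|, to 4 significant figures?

50.48

The virtual corner opposite G is at (-40.60, -37.60). The tangent condition forces FT to be normal to VT and the tangent condition forces FQ to be normal to QP, with radius 7.6, so the center F sits 7.6 in from both sides at F = (-33.00, -30.00). That places the tangent points at T = (-40.60, -30.00) on VT and Q = (-33.00, -37.60) on QP. Then |GT| = |T − G| = 50.48.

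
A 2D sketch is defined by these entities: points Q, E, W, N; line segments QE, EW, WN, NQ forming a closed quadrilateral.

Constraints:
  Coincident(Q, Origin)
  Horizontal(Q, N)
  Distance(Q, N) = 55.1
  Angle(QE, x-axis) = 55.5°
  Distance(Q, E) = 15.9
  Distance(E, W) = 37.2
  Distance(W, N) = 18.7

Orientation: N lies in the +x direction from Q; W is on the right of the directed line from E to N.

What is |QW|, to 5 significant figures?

39.870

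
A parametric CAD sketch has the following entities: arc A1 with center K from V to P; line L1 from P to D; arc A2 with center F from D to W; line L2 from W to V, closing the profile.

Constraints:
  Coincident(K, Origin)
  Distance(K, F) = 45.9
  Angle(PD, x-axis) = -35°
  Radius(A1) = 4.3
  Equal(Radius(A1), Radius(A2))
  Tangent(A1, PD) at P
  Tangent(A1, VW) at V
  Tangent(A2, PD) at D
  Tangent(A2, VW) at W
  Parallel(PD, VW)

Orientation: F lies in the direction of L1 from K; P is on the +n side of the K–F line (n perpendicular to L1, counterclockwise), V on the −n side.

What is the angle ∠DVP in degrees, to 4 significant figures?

79.39°

The slot axis is L1's direction at -35.0°, so u = (cos -35.0°, sin -35.0°) = (0.8192, -0.5736) and n = (−sin -35.0°, cos -35.0°) = (0.5736, 0.8192). K is at the origin and F lies 45.9 along u from K, so F = 45.9·u = (37.60, -26.33). Tangency of A1 to both parallel lines with radius 4.3 puts P and V at K ± 4.3·n: P = (2.466, 3.522), V = (-2.466, -3.522). Equal radii place D and W the same way about F: D = F + 4.3·n = (40.07, -22.80), W = F − 4.3·n = (35.13, -29.85). Then cos ∠DVP = VD·VP / (|VD||VP|), giving 79.39°.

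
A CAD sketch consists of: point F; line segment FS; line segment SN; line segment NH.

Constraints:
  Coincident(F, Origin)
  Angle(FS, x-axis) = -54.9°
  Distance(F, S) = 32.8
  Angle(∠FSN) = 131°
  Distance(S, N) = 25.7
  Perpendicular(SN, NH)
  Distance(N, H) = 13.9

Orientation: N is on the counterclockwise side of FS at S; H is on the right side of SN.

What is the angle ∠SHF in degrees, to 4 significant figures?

10.90°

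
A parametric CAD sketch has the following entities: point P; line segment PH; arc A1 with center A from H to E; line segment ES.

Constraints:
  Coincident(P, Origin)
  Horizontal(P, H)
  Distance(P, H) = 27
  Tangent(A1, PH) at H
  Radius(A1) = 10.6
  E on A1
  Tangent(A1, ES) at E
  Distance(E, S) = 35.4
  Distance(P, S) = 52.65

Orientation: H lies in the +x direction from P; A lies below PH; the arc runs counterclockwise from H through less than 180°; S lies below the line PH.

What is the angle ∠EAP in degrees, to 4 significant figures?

31.95°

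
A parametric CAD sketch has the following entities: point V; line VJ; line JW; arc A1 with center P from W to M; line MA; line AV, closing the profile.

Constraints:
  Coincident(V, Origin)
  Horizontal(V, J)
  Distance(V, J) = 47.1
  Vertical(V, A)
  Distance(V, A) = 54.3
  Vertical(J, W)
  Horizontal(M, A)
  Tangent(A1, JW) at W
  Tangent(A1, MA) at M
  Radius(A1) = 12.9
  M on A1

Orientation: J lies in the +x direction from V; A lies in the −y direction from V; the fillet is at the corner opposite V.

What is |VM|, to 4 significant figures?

64.17

V is at the origin; VJ is horizontal with |VJ| = 47.1 and J on the +x side, so J = (47.10, 0.000). V and A share the same x with |VA| = 54.3 and A on the −y side, so A = (0.000, -54.30). The virtual corner opposite V is at (47.10, -54.30). Tangency of A1 to JW means the radius PW is perpendicular to JW and the tangent condition forces PM to be normal to MA, with radius 12.9, so the center P sits 12.9 in from both sides at P = (34.20, -41.40). That places the tangent points at W = (47.10, -41.40) on JW and M = (34.20, -54.30) on MA. Then |VM| = |M − V| = 64.17.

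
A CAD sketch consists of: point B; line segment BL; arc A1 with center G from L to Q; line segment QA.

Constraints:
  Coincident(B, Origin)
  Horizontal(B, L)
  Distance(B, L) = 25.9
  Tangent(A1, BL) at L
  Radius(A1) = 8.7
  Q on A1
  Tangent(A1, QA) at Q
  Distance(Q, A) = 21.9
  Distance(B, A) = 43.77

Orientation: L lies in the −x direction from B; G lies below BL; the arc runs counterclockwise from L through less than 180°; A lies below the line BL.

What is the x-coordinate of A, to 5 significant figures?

-29.956

Checks: ∠(GL, LB) = 90.00° ✓; |GL| = 8.700 ✓; |GQ| = 8.700 ✓; ∠(GQ, QA) = 90.00° ✓; |QA| = 21.90 ✓; |BA| = 43.77 ✓.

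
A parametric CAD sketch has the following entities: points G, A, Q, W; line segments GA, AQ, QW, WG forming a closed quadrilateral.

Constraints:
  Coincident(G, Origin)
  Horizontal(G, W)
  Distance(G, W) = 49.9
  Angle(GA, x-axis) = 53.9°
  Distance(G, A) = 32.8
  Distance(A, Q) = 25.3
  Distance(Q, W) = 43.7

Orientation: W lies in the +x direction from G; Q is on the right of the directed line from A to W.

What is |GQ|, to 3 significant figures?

8.00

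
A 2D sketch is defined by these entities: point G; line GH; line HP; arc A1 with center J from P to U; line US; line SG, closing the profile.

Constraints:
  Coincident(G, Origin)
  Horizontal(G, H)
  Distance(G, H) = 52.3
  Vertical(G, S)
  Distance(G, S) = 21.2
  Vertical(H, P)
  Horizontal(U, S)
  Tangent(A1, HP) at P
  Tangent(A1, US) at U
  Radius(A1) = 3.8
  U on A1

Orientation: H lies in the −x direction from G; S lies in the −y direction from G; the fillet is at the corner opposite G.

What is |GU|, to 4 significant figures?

52.93

G is at the origin; GH is horizontal with |GH| = 52.3 and H on the −x side, so H = (-52.30, 0.000). GS is vertical with |GS| = 21.2 and S on the −y side, so S = (0.000, -21.20). The virtual corner opposite G is at (-52.30, -21.20). Tangency of A1 to HP means the radius JP is perpendicular to HP and the tangent condition forces JU to be normal to US, with radius 3.8, so the center J sits 3.8 in from both sides at J = (-48.50, -17.40). That places the tangent points at P = (-52.30, -17.40) on HP and U = (-48.50, -21.20) on US. Then |GU| = |U − G| = 52.93.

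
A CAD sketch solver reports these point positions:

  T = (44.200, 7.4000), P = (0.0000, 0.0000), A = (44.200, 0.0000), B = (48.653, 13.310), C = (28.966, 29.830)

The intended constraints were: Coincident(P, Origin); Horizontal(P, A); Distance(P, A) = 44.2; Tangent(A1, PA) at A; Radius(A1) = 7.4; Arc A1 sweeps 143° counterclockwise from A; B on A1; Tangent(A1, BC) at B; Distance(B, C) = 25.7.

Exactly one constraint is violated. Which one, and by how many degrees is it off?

Tangent(A1, BC) at B — off by 3.00°.

P = (0.00, 0.00) ✓; P.y = 0.00, A.y = 0.00 ✓; |PA| = 44.20 ✓; ∠(TA, AP) = 90.00° ✓; |TA| = 7.400 ✓; bearing(T→B) − bearing(T→A) = 143.0° ✓; |TB| = 7.400 ✓; ∠(TB, BC) = 93.00° ✗; |BC| = 25.70 ✓.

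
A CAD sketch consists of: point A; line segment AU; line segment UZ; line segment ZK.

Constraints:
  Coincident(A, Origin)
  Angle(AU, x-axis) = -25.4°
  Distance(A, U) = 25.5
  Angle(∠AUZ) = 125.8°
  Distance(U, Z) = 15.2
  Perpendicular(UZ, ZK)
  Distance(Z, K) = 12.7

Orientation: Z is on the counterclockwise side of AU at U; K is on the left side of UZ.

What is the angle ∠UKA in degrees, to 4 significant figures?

54.72°

∠AUZ = 125.8°, so UZ runs at -25.4° + (180° − 125.8°) = 28.80° from the x-axis; with |UZ| = 15.2, Z = U + 15.2·(cos 28.80°, sin 28.80°) = (36.35, -3.615). UZ ⟂ ZK; with |ZK| = 12.7 on the left of UZ, K = Z + 12.7·(-0.4818, 0.8763) = (30.24, 7.514). Then cos ∠UKA = KU·KA / (|KU||KA|), giving 54.72°.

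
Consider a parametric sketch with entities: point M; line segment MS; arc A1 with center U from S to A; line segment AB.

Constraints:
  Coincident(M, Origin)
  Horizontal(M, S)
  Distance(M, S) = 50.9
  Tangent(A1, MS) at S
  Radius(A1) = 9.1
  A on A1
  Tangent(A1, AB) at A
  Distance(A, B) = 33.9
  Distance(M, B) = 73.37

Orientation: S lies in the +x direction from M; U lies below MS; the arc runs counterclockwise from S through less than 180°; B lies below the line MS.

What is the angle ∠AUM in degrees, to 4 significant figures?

39.05°

Checks: ∠(US, SM) = 90.00° ✓; |US| = 9.100 ✓; |UA| = 9.100 ✓; ∠(UA, AB) = 90.00° ✓; |AB| = 33.90 ✓; |MB| = 73.37 ✓.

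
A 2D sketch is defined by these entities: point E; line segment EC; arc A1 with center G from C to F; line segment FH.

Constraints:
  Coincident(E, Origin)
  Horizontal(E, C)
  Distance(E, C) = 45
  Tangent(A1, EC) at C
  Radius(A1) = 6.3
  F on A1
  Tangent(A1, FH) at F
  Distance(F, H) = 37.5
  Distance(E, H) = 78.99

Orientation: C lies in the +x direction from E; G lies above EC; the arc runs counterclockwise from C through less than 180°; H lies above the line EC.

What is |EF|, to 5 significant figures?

50.256

Checks: E.y = 0.00, C.y = 0.00 ✓; |GF| = 6.300 ✓; ∠(GF, FH) = 90.00° ✓; |FH| = 37.50 ✓; |EH| = 78.99 ✓.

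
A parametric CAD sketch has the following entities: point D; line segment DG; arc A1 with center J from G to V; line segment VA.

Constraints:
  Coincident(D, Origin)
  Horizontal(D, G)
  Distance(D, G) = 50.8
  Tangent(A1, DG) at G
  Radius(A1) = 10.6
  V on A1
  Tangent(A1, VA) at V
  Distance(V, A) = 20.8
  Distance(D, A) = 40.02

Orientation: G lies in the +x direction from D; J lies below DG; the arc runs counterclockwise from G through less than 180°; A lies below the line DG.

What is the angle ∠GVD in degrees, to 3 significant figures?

141°

Checks: ∠(JG, GD) = 90.00° ✓; |JG| = 10.60 ✓; |JV| = 10.60 ✓; ∠(JV, VA) = 90.00° ✓; |VA| = 20.80 ✓; |DA| = 40.02 ✓.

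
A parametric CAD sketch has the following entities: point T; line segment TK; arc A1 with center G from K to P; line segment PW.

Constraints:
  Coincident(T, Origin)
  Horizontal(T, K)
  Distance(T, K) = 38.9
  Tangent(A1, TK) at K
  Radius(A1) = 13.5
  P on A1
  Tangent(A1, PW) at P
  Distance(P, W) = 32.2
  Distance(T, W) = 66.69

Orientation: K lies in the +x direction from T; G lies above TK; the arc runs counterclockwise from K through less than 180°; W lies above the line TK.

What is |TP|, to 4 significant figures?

54.54

Checks: |GP| = 13.50 ✓; ∠(GP, PW) = 90.00° ✓; |PW| = 32.20 ✓; |TW| = 66.69 ✓.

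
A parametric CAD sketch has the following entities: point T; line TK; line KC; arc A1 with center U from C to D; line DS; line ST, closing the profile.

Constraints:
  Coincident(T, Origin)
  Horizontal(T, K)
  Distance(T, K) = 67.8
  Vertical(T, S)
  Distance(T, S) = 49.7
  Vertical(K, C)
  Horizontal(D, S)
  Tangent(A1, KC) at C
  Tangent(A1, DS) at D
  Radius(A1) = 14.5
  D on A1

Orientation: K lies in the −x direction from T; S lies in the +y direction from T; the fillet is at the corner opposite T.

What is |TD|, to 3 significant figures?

72.9

The virtual corner opposite T is at (-67.8, 49.7). Tangency of A1 to KC means the radius UC is perpendicular to KC and the tangent condition forces UD to be normal to DS, with radius 14.5, so the center U sits 14.5 in from both sides at U = (-53.3, 35.2). That places the tangent points at C = (-67.8, 35.2) on KC and D = (-53.3, 49.7) on DS. Then |TD| = |D − T| = 72.9.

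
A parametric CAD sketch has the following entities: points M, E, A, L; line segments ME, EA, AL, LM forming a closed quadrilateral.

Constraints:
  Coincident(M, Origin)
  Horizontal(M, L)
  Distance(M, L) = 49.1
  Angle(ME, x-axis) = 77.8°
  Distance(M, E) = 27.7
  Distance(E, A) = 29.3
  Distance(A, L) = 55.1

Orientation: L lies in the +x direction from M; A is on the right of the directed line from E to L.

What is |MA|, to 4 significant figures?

6.006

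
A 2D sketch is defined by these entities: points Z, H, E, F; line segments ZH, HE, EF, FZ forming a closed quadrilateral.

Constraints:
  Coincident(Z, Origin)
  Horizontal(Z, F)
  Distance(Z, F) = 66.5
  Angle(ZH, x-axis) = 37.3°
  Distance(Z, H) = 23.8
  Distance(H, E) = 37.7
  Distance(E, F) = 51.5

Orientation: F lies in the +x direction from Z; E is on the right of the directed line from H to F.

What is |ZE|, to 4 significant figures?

31.02

Checks: |HE| = 37.70 ✓; |EF| = 51.50 ✓.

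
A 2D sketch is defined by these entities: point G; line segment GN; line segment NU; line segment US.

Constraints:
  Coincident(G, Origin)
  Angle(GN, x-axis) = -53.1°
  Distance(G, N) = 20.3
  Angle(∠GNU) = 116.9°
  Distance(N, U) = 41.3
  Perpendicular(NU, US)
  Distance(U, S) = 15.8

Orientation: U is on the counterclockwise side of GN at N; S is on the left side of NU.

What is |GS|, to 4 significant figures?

50.54

∠GNU = 116.9°, so NU runs at -53.1° + (180° − 116.9°) = 10.00° from the x-axis; with |NU| = 41.3, U = N + 41.3·(cos 10.00°, sin 10.00°) = (52.86, -9.062). NU is perpendicular to US; with |US| = 15.8 on the left of NU, S = U + 15.8·(-0.1736, 0.9848) = (50.12, 6.498). Then |GS| = |S − G| = 50.54.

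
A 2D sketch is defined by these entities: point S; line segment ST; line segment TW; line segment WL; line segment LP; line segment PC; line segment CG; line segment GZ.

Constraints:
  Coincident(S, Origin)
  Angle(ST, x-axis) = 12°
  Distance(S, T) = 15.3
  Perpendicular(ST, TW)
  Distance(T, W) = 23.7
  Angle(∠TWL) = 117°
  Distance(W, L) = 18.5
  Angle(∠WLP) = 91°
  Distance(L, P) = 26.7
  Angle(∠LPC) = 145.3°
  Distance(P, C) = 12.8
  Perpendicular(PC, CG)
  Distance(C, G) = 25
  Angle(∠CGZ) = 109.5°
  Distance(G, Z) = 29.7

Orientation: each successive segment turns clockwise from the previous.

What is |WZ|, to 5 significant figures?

5.5685

PC is perpendicular to CG, so CG runs at 5.3000°; with |CG| = 25.0, G = (12.064, 3.8645). ∠CGZ = 109.5° gives GZ at -65.200° from the x-axis; with |GZ| = 29.7, Z = (24.522, -23.097). Then |WZ| = |Z − W| = 5.5685.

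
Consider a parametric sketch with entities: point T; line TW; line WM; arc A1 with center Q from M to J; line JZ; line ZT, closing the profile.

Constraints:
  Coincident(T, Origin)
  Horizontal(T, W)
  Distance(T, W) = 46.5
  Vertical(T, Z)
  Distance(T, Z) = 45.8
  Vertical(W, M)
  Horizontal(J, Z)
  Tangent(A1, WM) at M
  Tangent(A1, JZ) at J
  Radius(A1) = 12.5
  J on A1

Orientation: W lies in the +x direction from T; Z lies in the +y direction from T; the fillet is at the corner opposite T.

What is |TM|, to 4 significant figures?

57.19

T is at the origin; T and W share the same y with |TW| = 46.5 and W on the +x side, so W = (46.50, 0.000). T and Z share the same x with |TZ| = 45.8 and Z on the +y side, so Z = (0.000, 45.80). The virtual corner opposite T is at (46.50, 45.80). Tangency of A1 to WM means the radius QM is perpendicular to WM and A1 meets JZ tangentially, so QJ is at right angles to JZ, with radius 12.5, so the center Q sits 12.5 in from both sides at Q = (34.00, 33.30). That places the tangent points at M = (46.50, 33.30) on WM and J = (34.00, 45.80) on JZ. Then |TM| = |M − T| = 57.19.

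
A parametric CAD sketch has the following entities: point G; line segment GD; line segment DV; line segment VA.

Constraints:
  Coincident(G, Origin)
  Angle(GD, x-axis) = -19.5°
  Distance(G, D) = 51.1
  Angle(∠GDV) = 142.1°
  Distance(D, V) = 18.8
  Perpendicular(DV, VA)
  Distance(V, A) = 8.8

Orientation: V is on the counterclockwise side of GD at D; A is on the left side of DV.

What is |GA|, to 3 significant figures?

63.3

G is at the origin; GD runs at -19.5° with length 51.1, so D = 51.1·(cos -19.5°, sin -19.5°) = (48.2, -17.1). ∠GDV = 142.1°, so DV runs at -19.5° + (180° − 142.1°) = 18.4° from the x-axis; with |DV| = 18.8, V = D + 18.8·(cos 18.4°, sin 18.4°) = (66.0, -11.1). The perpendicularity gives VA at right angles to DV; with |VA| = 8.8 on the left of DV, A = V + 8.8·(-0.316, 0.949) = (63.2, -2.77). Then |GA| = |A − G| = 63.3.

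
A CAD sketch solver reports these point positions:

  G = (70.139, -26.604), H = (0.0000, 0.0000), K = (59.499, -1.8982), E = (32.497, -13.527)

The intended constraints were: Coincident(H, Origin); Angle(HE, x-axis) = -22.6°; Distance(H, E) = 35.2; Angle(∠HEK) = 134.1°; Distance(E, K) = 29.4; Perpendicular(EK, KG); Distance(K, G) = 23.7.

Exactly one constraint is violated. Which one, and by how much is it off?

Distance(K, G) = 23.7 — off by 3.20.

H = (0.00, 0.00) ✓; HE at -22.60° ✓; |HE| = 35.20 ✓; ∠HEK = 134.1° ✓; |EK| = 29.40 ✓; ∠(EK, KG) = 90.00° ✓; |KG| = 26.90 ✗.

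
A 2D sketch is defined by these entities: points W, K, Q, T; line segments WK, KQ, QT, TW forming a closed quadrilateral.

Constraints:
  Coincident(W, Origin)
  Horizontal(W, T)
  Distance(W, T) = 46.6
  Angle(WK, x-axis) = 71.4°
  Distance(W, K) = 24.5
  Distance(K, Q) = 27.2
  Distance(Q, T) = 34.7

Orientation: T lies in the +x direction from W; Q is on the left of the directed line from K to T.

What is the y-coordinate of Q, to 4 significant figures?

32.14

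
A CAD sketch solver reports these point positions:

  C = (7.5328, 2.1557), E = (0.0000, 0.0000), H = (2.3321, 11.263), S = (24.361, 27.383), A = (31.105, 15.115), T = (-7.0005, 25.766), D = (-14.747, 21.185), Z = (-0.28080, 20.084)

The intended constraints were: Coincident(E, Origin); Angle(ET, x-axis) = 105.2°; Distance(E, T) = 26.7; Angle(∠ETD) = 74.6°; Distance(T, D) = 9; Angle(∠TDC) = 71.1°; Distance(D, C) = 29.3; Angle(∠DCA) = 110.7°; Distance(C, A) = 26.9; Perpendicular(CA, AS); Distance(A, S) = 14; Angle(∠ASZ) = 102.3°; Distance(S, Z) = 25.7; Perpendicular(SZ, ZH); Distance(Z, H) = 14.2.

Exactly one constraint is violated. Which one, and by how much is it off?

Distance(Z, H) = 14.2 — off by 5.00.

E = (0.00, 0.00) ✓; ET at 105.2° ✓; |ET| = 26.70 ✓; ∠ETD = 74.60° ✓; |TD| = 9.000 ✓; ∠TDC = 71.10° ✓; |DC| = 29.30 ✓; ∠DCA = 110.7° ✓; |CA| = 26.90 ✓; ∠(CA, AS) = 90.00° ✓; |AS| = 14.00 ✓; ∠ASZ = 102.3° ✓; |SZ| = 25.70 ✓; ∠(SZ, ZH) = 90.00° ✓; |ZH| = 9.200 ✗.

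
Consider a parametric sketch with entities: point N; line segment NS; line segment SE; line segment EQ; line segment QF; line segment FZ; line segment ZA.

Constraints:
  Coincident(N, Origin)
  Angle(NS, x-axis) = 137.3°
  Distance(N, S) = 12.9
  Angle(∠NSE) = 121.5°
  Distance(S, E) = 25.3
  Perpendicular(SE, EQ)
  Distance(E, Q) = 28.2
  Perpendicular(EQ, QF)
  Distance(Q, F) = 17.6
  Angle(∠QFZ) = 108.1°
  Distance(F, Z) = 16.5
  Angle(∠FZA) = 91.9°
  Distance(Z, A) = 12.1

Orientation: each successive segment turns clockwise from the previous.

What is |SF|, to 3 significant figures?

29.2

N is at the origin; NS runs at 137.3° with length 12.9, so S = (-9.48, 8.75). ∠NSE = 121.5° gives SE at 78.8° from the x-axis; with |SE| = 25.3, E = (-4.57, 33.6). SE is perpendicular to EQ, so EQ runs at -11.2°; with |EQ| = 28.2, Q = (23.1, 28.1). The perpendicularity gives QF at right angles to EQ, so QF runs at -101°; with |QF| = 17.6, F = (19.7, 10.8). Then |SF| = |F − S| = 29.2.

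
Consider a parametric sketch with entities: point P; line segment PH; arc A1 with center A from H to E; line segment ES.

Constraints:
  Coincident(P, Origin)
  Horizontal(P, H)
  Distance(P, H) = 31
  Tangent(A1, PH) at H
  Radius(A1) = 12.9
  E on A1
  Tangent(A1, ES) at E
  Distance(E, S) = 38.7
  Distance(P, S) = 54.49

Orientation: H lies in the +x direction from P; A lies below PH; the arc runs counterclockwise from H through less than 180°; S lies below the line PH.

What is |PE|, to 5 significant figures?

22.169

Checks: |AE| = 12.90 ✓; ∠(AE, ES) = 90.00° ✓; |ES| = 38.70 ✓; |PS| = 54.49 ✓.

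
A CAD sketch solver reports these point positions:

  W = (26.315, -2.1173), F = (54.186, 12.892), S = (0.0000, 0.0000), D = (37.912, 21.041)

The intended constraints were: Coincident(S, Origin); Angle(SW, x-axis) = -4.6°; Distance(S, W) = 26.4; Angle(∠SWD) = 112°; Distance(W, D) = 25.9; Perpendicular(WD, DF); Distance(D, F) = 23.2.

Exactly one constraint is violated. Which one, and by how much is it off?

Distance(D, F) = 23.2 — off by 5.00.

S = (0.00, 0.00) ✓; SW at -4.600° ✓; |SW| = 26.40 ✓; ∠SWD = 112.0° ✓; |WD| = 25.90 ✓; ∠(WD, DF) = 90.00° ✓; |DF| = 18.20 ✗.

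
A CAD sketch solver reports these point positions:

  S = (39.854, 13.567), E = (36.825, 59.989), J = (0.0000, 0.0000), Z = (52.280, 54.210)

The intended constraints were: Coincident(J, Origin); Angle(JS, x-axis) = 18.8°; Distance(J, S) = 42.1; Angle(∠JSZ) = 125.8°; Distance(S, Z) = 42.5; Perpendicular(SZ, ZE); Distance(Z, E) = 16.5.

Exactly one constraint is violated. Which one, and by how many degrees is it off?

Perpendicular(SZ, ZE) — off by 3.50°.

J = (0.00, 0.00) ✓; JS at 18.80° ✓; |JS| = 42.10 ✓; ∠JSZ = 125.8° ✓; |SZ| = 42.50 ✓; ∠(SZ, ZE) = 86.50° ✗; |ZE| = 16.50 ✓.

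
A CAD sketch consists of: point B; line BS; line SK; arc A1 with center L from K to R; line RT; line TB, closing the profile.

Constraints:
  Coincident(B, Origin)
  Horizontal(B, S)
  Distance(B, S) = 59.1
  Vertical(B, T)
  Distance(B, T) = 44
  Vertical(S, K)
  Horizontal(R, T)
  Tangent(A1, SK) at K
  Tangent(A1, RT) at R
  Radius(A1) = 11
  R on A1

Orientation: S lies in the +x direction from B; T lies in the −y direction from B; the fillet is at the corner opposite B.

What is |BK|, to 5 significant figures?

67.689

The virtual corner opposite B is at (59.100, -44.000). The tangent condition forces LK to be normal to SK and since A1 is tangent to RT there, LR ⟂ RT, with radius 11.0, so the center L sits 11.0 in from both sides at L = (48.100, -33.000). That places the tangent points at K = (59.100, -33.000) on SK and R = (48.100, -44.000) on RT. Then |BK| = |K − B| = 67.689.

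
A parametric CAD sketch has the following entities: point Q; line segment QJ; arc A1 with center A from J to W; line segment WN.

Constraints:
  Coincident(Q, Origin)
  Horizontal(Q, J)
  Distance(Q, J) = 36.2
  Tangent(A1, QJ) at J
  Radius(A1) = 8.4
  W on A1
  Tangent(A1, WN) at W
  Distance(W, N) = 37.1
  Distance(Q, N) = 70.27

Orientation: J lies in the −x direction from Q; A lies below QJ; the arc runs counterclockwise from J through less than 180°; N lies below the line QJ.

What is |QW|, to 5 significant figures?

44.269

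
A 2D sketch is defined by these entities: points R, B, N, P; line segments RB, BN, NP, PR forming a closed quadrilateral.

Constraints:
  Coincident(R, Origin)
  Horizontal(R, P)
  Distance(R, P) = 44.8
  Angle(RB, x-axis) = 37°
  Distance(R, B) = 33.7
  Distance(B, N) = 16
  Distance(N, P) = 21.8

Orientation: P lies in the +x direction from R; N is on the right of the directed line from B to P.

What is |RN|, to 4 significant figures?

23.96

R is at the origin; RP is horizontal with |RP| = 44.8 and P in +x, so P = (44.8, 0). RB runs at 37.0° with |RB| = 33.7, so B = (26.91, 20.28). N is determined by |BN| = 16.0 and |NP| = 21.8 together: it lies at the intersection of circle(B, 16.0) and circle(P, 21.8). With |BP| = 27.04, the foot of the radical line on BP is 9.467 from B and the perpendicular offset is √(16.0² − 9.467²) = 12.90. Taking the right-of-BP solution: N = (23.50, 4.649).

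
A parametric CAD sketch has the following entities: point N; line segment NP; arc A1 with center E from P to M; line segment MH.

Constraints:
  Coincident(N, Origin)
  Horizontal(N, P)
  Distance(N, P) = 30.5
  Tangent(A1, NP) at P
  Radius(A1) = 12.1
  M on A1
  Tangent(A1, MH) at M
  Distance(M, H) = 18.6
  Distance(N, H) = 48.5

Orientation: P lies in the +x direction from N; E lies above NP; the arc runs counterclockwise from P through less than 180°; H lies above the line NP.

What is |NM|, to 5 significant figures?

44.912

Checks: N.y = 0.00, P.y = 0.00 ✓; |EM| = 12.10 ✓; ∠(EM, MH) = 90.00° ✓; |MH| = 18.60 ✓; |NH| = 48.50 ✓.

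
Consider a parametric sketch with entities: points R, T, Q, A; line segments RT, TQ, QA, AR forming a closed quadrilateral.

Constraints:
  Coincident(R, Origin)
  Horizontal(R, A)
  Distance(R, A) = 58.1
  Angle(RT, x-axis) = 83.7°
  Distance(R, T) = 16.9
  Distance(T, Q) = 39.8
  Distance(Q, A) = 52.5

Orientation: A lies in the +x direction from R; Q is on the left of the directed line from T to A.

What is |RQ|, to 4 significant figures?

53.93

R is at the origin; R and A share the same y with |RA| = 58.1 and A in +x, so A = (58.1, 0). RT runs at 83.7° with |RT| = 16.9, so T = (1.855, 16.80). Q is determined by |TQ| = 39.8 and |QA| = 52.5 together: it lies at the intersection of circle(T, 39.8) and circle(A, 52.5). With |TA| = 58.70, the foot of the radical line on TA is 19.37 from T and the perpendicular offset is √(39.8² − 19.37²) = 34.77. Taking the left-of-TA solution: Q = (30.36, 44.57).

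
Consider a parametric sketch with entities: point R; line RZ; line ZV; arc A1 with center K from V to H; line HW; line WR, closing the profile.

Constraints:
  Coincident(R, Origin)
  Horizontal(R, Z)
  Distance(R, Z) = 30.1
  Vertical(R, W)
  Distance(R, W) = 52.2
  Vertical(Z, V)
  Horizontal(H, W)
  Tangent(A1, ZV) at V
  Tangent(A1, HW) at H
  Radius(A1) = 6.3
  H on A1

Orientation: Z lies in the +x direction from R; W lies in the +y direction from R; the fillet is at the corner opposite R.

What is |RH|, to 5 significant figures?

57.370

R is at the origin; RZ is horizontal with |RZ| = 30.1 and Z on the +x side, so Z = (30.100, 0.0000). R and W share the same x with |RW| = 52.2 and W on the +y side, so W = (0.0000, 52.200). The virtual corner opposite R is at (30.100, 52.200). A1 meets ZV tangentially, so KV is at right angles to ZV and tangency of A1 to HW means the radius KH is perpendicular to HW, with radius 6.3, so the center K sits 6.3 in from both sides at K = (23.800, 45.900). That places the tangent points at V = (30.100, 45.900) on ZV and H = (23.800, 52.200) on HW. Then |RH| = |H − R| = 57.370.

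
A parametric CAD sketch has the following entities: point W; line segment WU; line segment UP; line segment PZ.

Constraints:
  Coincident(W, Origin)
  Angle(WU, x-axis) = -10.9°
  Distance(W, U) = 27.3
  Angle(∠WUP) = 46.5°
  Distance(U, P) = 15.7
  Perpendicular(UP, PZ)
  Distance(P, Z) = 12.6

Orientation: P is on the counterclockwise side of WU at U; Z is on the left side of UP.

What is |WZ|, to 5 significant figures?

7.8384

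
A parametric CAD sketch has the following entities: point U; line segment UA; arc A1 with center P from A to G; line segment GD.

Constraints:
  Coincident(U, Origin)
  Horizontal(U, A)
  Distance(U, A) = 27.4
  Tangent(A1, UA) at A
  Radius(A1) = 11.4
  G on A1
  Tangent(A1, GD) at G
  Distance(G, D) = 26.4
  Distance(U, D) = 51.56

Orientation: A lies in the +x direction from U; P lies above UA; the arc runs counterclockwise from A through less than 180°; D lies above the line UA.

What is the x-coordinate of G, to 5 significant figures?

38.547

Checks: |UA| = 27.40 ✓; |PG| = 11.40 ✓; ∠(PG, GD) = 90.00° ✓; |GD| = 26.40 ✓; |UD| = 51.56 ✓.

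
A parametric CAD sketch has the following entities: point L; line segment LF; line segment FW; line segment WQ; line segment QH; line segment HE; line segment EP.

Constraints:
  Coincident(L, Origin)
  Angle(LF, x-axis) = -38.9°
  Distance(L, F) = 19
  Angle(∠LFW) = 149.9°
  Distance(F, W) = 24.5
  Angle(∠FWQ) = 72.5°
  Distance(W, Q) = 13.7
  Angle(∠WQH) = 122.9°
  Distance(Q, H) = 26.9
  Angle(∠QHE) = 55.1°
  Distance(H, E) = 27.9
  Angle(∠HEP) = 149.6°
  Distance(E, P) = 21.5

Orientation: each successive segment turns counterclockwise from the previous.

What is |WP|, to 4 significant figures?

20.40

L is at the origin; LF runs at -38.9° with length 19.0, so F = (14.79, -11.93). ∠LFW = 149.9° gives FW at -8.800° from the x-axis; with |FW| = 24.5, W = (39.00, -15.68). ∠FWQ = 72.5° gives WQ at 98.70° from the x-axis; with |WQ| = 13.7, Q = (36.93, -2.137). ∠WQH = 122.9° gives QH at 155.8° from the x-axis; with |QH| = 26.9, H = (12.39, 8.890). ∠QHE = 55.1° gives HE at -79.30° from the x-axis; with |HE| = 27.9, E = (17.57, -18.53). ∠HEP = 149.6° gives EP at -48.90° from the x-axis; with |EP| = 21.5, P = (31.70, -34.73). Then |WP| = |P − W| = 20.40.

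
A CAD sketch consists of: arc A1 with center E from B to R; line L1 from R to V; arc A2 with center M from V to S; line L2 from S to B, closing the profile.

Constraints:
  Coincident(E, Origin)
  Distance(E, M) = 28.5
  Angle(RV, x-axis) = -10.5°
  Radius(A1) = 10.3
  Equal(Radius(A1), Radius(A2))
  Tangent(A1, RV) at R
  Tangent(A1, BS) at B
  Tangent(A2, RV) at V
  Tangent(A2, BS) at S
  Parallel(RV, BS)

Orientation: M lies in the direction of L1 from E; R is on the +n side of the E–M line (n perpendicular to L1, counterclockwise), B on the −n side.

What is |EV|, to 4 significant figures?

30.30

Tangency of A1 to both parallel lines with radius 10.3 puts R and B at E ± 10.3·n: R = (1.877, 10.13), B = (-1.877, -10.13). Equal radii place V and S the same way about M: V = M + 10.3·n = (29.90, 4.934), S = M − 10.3·n = (26.15, -15.32). Then |EV| = |V − E| = 30.30.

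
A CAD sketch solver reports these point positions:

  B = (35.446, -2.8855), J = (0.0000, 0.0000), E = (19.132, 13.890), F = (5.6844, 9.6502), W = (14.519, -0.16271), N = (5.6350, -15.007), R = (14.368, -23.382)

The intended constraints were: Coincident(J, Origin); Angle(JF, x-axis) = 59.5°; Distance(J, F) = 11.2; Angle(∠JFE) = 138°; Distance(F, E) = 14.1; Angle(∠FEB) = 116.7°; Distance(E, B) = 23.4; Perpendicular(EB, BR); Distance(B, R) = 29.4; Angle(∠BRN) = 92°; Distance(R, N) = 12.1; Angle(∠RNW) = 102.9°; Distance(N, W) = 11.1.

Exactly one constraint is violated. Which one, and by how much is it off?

Distance(N, W) = 11.1 — off by 6.20.

J = (0.00, 0.00) ✓; JF at 59.50° ✓; |JF| = 11.20 ✓; ∠JFE = 138.0° ✓; |FE| = 14.10 ✓; ∠FEB = 116.7° ✓; |EB| = 23.40 ✓; ∠(EB, BR) = 90.00° ✓; |BR| = 29.40 ✓; ∠BRN = 92.00° ✓; |RN| = 12.10 ✓; ∠RNW = 102.9° ✓; |NW| = 17.30 ✗.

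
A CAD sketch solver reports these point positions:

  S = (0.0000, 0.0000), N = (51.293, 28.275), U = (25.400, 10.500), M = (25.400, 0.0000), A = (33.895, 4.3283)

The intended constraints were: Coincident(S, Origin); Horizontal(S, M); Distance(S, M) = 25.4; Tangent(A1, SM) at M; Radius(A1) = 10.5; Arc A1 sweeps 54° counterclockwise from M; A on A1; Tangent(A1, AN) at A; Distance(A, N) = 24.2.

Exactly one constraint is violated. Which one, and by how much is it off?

Distance(A, N) = 24.2 — off by 5.40.

S = (0.00, 0.00) ✓; S.y = 0.00, M.y = 0.00 ✓; |SM| = 25.40 ✓; ∠(UM, MS) = 90.00° ✓; |UM| = 10.50 ✓; bearing(U→A) − bearing(U→M) = 54.00° ✓; |UA| = 10.50 ✓; ∠(UA, AN) = 90.00° ✓; |AN| = 29.60 ✗.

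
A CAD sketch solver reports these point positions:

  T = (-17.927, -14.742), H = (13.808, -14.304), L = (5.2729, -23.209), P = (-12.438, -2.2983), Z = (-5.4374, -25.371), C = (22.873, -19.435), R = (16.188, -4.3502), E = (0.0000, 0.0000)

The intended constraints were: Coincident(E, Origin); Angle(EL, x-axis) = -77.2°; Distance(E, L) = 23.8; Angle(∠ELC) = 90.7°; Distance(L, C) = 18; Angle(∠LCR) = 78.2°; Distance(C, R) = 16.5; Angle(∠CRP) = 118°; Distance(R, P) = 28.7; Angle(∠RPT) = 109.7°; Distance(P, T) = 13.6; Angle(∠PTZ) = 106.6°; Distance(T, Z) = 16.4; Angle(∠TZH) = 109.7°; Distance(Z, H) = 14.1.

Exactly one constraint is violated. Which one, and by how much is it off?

Distance(Z, H) = 14.1 — off by 8.10.

E = (0.00, 0.00) ✓; EL at -77.20° ✓; |EL| = 23.80 ✓; ∠ELC = 90.70° ✓; |LC| = 18.00 ✓; ∠LCR = 78.20° ✓; |CR| = 16.50 ✓; ∠CRP = 118.0° ✓; |RP| = 28.70 ✓; ∠RPT = 109.7° ✓; |PT| = 13.60 ✓; ∠PTZ = 106.6° ✓; |TZ| = 16.40 ✓; ∠TZH = 109.7° ✓; |ZH| = 22.20 ✗.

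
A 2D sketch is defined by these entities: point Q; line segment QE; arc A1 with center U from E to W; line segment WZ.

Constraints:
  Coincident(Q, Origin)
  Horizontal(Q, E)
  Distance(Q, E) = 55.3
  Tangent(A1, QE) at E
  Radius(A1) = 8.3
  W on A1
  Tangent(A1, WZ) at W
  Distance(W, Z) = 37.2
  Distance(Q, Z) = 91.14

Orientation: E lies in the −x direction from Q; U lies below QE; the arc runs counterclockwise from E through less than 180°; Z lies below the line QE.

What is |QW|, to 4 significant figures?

61.74

Q is at the origin; QE is horizontal with |QE| = 55.3 and E on the −x side, so E = (-55.30, 0.000). A1 meets QE tangentially, so UE is at right angles to QE, so U = E + (0, -8.3) = (-55.30, -8.300). Since UW ⟂ WZ (tangency), |UZ| = √(8.3² + 37.2²) = 38.11 regardless of where W sits on A1. So Z lies on both circle(Q, 91.14) and circle(U, 38.11); the below-QE intersection is Z = (-85.51, -31.54). W is the foot of the tangent from Z: W = (-61.67, -2.982).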